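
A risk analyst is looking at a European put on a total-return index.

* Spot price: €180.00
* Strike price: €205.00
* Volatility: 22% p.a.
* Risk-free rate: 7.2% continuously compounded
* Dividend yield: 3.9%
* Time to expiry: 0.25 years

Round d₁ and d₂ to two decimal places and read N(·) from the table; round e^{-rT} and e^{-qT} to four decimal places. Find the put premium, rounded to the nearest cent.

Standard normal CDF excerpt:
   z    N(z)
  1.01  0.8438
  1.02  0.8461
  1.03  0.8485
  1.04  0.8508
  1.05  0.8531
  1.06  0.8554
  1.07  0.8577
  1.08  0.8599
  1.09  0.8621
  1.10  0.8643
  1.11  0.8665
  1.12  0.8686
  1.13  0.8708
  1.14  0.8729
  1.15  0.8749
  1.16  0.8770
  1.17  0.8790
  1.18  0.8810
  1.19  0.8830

€24.52

T = 0.25;  σ√T = 0.1100
d₁ = [ln(180/205) + (0.072 − 0.039 + 0.22²/2)·0.25] / 0.1100 = [-0.1301 + 0.0143] / 0.1100 = -1.0523 which rounds to -1.05
d₂ = d₁ − σ√T = -1.0523 − 0.1100 = -1.1623 which rounds to -1.16
e^(−qT) = e^(−0.039·0.25) = 0.9903;  e^(−rT) = e^(−0.072·0.25) = 0.9822
N(−d₂) = N(1.16) = 0.8770;  N(−d₁) = N(1.05) = 0.8531
P = 205·0.9822·0.8770 − 180·0.9903·0.8531 = 176.5848 − 152.0685 = 24.5163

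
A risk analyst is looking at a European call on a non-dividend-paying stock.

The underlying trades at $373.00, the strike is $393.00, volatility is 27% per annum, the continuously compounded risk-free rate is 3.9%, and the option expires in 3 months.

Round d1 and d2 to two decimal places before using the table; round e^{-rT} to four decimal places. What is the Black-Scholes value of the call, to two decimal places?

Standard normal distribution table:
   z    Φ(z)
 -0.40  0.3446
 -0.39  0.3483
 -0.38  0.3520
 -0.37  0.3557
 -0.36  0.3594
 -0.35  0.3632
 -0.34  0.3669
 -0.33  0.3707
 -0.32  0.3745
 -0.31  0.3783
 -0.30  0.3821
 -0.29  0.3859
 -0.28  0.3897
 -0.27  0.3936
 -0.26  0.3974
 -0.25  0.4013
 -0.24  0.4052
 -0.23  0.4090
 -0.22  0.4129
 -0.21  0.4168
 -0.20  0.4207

$12.69

σ√T = 0.27·√0.25 = 0.1350
d₁ = [ln(373/393) + (0.039 + 0.27²/2)·0.25] / 0.1350 = [-0.0522 + 0.0189] / 0.1350 = -0.2472 ≈ -0.25
d₂ = d₁ − σ√T = -0.2472 − 0.1350 = -0.3822 ≈ -0.38
e^(−rT) = e^(−0.039·0.25) = 0.9903
N(d₁) = N(-0.25) = 0.4013;  N(d₂) = N(-0.38) = 0.3520
C = 373·0.4013 − 393·0.9903·0.3520 = 149.6849 − 136.9941 = 12.6908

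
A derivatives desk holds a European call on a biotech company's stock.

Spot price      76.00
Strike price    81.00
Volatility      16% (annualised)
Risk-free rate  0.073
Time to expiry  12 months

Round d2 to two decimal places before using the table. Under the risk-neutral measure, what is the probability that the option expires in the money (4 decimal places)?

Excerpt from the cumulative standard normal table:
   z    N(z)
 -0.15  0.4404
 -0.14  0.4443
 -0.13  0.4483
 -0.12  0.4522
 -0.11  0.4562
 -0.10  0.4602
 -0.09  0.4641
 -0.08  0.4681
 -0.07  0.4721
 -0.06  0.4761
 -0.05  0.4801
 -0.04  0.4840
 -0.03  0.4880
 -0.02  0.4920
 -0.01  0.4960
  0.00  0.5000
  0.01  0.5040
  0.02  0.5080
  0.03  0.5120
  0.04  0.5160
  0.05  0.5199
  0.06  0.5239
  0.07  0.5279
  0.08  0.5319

σ√T = 0.16 × 1.0000 = 0.1600
d₁ = [ln(76/81) + (0.073 + 0.16²/2)·1] / 0.1600 = [-0.0637 + 0.0858] / 0.1600 = 0.1380 ≈ 0.14
d₂ = d₁ − σ√T = 0.1380 − 0.1600 = -0.0220 ≈ -0.02
Pr(exercise) under Q = N(d₂) = 0.4920

0.4920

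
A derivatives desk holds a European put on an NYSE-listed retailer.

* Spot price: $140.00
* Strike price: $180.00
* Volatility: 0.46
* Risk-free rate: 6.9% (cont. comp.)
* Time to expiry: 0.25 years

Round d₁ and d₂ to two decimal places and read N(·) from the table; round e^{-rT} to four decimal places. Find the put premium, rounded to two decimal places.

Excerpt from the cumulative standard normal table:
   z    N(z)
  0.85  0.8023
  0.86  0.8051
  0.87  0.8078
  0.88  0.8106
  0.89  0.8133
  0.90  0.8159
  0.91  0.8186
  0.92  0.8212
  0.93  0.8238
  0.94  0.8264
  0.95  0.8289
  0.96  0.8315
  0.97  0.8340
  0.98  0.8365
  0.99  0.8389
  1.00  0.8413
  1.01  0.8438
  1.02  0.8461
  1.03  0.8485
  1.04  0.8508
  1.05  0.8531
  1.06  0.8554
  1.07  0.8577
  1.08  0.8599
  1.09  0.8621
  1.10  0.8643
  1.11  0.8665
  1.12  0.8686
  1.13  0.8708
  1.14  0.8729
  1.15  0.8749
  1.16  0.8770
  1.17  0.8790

$39.84

T = 0.25;  σ√T = 0.2300
ln(S/K) + (r + σ²/2)T = ln(140/180) + (0.069 + 0.46²/2)·0.25 = -0.2513 + 0.0437 = -0.2076
d₁ = -0.2076 / 0.2300 = -0.9027 ⇒ -0.90
d₂ = d₁ − σ√T = -0.9027 − 0.2300 = -1.1327 ⇒ -1.13
exp(−rT) = exp(−0.069·0.25) = 0.9829
N(−d₂) = N(1.13) = 0.8708;  N(−d₁) = N(0.90) = 0.8159
P = 180·0.9829·0.8708 − 140·0.8159 = 154.0637 − 114.2260 = 39.8377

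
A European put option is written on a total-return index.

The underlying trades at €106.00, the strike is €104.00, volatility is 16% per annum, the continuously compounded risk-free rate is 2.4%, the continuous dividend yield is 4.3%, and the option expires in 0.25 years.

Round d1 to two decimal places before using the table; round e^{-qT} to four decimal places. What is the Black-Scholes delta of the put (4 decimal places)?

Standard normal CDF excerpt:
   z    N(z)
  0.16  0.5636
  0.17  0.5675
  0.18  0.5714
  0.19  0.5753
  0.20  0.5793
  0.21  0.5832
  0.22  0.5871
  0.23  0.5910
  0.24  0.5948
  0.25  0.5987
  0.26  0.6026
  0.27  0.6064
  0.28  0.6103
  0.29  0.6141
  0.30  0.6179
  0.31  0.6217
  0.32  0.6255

σ√T = 0.16·√0.25 = 0.0800
d₁ = [ln(106/104) + (0.024 − 0.043 + ½·0.16²)·0.25] / (σ√T) = (0.0190 − 0.0015) / 0.0800 = 0.2187 → 0.22
N(d₁) = N(0.22) = 0.5871
Δ_put = exp(−qT)·(N(d₁) − 1) = 0.9893·(0.5871 − 1) = -0.4085

-0.4085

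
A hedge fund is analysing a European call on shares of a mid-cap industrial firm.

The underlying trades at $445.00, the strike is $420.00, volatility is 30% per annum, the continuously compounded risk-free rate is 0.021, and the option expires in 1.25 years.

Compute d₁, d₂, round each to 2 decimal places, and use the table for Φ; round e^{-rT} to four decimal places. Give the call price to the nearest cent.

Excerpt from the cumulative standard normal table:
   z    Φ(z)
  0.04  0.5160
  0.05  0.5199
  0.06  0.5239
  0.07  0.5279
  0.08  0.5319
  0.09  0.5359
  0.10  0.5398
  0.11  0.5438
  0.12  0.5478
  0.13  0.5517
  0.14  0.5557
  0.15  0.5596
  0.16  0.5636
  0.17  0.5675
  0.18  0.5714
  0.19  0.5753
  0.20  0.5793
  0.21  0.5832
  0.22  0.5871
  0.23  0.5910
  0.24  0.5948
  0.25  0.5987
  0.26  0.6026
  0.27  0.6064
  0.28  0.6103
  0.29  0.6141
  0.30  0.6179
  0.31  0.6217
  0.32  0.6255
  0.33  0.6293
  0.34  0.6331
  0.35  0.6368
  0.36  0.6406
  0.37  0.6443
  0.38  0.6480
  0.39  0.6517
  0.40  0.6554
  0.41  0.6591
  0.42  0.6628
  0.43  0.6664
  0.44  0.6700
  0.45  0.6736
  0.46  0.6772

T = 1.25;  σ√T = 0.3354
ln(S/K) + (r + σ²/2)T = ln(445/420) + (0.021 + 0.3²/2)·1.25 = 0.0578 + 0.0825 = 0.1403
d₁ = 0.1403 / 0.3354 = 0.4184 ≈ 0.42
d₂ = d₁ − σ√T = 0.4184 − 0.3354 = 0.0829 ≈ 0.08
e^(−rT) = e^(−0.021·1.25) = 0.9741
N(d₁) = N(0.42) = 0.6628;  N(d₂) = N(0.08) = 0.5319
C = 445·0.6628 − 420·0.9741·0.5319 = 294.9460 − 217.6120 = 77.3340

$77.33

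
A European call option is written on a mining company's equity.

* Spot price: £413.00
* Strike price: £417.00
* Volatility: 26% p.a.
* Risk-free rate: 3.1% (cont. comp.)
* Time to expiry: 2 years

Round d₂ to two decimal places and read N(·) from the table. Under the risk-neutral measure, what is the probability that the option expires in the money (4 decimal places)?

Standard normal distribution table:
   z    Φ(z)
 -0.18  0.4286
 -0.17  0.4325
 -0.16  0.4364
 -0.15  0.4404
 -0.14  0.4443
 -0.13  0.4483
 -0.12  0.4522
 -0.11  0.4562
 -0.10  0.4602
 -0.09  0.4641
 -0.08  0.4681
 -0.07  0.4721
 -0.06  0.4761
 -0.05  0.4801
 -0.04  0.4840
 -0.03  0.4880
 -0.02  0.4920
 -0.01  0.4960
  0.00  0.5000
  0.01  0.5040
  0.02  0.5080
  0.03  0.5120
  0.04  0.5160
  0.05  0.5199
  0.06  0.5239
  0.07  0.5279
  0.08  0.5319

σ√T = 0.26 × 1.4142 = 0.3677
d₁ = [ln(413/417) + (0.031 + 0.26²/2)·2] / 0.3677 = [-0.0096 + 0.1296] / 0.3677 = 0.3263 which rounds to 0.33
d₂ = d₁ − σ√T = 0.3263 − 0.3677 = -0.0414 which rounds to -0.04
Pr(exercise) under Q = N(d₂) = 0.4840

0.4840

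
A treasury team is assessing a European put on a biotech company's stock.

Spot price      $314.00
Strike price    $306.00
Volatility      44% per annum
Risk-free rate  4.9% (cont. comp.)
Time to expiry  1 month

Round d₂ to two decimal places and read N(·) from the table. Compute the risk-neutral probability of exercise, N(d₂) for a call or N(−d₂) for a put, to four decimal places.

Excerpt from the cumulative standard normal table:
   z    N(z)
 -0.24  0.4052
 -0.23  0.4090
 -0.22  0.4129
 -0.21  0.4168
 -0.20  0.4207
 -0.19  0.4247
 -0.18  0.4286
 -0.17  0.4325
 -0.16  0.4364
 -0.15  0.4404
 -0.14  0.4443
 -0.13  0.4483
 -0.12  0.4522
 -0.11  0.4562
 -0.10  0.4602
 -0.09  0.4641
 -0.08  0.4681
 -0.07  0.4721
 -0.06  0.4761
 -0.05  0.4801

0.4325

σ√T = 0.44·√0.08333 = 0.1270
d₁ = [ln(314/306) + (0.049 + 0.44²/2)·0.08333] / 0.1270 = [0.0258 + 0.0121] / 0.1270 = 0.2988 ⇒ 0.30
d₂ = d₁ − σ√T = 0.2988 − 0.1270 = 0.1718 ⇒ 0.17
Pr(exercise) under Q = N(−d₂) = N(-0.17) = 0.4325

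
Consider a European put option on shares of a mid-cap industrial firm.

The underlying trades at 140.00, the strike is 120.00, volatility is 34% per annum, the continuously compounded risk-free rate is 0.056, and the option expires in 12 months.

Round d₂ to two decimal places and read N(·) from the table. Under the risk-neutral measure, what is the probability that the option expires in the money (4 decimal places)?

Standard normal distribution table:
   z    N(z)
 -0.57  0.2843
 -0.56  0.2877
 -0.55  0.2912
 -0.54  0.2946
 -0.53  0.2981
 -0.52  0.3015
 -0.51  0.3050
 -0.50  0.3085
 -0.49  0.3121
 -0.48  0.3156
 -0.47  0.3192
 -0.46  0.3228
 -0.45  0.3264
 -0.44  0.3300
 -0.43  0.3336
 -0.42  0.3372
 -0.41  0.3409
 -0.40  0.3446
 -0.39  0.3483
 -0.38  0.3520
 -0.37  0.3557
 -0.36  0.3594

0.3264

σ√T = 0.34 × 1.0000 = 0.3400
d₁ = [ln(140/120) + (0.056 + 0.34²/2)·1] / 0.3400 = [0.1542 + 0.1138] / 0.3400 = 0.7881 ⇒ 0.79
d₂ = d₁ − σ√T = 0.7881 − 0.3400 = 0.4481 ⇒ 0.45
Pr(exercise) under Q = N(−d₂) = N(-0.45) = 0.3264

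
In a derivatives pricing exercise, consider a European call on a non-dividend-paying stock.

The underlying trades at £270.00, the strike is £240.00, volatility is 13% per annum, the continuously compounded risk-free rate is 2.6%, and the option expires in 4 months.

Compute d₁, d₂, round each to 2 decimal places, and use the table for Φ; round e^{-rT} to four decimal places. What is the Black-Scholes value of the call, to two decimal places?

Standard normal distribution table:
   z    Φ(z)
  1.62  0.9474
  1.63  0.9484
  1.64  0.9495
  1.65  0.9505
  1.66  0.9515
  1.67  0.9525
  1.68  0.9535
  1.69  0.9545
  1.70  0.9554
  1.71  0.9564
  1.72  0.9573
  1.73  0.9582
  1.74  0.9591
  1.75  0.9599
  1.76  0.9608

£32.31

σ√T = 0.13·√0.3333 = 0.0751
d₁ = [ln(270/240) + (0.026 + 0.13²/2)·0.3333] / 0.0751 = [0.1178 + 0.0115] / 0.0751 = 1.7223 ≈ 1.72
d₂ = d₁ − σ√T = 1.7223 − 0.0751 = 1.6472 ≈ 1.65
e^(−rT) = e^(−0.026·0.3333) = 0.9914
C = 270·N(1.72) − 240·0.9914·N(1.65) = 270·0.9573 − 240·0.9914·0.9505 = 258.4710 − 226.1582 = 32.3128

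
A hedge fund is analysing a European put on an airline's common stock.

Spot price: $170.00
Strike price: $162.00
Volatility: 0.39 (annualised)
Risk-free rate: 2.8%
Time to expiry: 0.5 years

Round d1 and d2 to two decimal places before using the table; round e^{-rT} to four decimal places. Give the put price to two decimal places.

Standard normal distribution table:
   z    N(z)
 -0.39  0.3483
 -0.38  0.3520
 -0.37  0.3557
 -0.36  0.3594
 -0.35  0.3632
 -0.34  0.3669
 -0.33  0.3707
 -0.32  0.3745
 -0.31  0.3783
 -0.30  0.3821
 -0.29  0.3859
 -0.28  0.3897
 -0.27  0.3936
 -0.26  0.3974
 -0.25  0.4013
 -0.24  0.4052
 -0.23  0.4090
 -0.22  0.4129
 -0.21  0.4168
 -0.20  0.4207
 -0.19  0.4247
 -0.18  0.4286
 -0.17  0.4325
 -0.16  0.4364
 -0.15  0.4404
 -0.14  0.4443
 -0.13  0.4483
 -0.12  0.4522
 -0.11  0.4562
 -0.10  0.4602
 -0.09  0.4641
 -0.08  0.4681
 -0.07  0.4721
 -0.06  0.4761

σ√T = 0.39 × 0.7071 = 0.2758
d₁ = [ln(170/162) + (0.028 + 0.39²/2)·0.5] / 0.2758 = [0.0482 + 0.0520] / 0.2758 = 0.3634 ≈ 0.36
d₂ = d₁ − σ√T = 0.3634 − 0.2758 = 0.0877 ≈ 0.09
e^(−rT) = e^(−0.028·0.5) = 0.9861
N(−d₂) = N(-0.09) = 0.4641;  N(−d₁) = N(-0.36) = 0.3594
P = 162·0.9861·0.4641 − 170·0.3594 = 74.1391 − 61.0980 = 13.0411

$13.04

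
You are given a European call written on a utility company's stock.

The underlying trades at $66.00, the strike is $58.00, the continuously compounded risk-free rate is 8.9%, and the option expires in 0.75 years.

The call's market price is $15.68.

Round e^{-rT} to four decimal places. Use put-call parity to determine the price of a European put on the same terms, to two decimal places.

$3.93

exp(−rT) = exp(−0.089·0.75) = 0.9354
Put-call parity: C − P = S − K·e^(−rT) = 66 − 58·0.9354 = 66 − 54.2532 = 11.7468
P = C − (C − P) = 15.68 − (11.7468) = 3.9332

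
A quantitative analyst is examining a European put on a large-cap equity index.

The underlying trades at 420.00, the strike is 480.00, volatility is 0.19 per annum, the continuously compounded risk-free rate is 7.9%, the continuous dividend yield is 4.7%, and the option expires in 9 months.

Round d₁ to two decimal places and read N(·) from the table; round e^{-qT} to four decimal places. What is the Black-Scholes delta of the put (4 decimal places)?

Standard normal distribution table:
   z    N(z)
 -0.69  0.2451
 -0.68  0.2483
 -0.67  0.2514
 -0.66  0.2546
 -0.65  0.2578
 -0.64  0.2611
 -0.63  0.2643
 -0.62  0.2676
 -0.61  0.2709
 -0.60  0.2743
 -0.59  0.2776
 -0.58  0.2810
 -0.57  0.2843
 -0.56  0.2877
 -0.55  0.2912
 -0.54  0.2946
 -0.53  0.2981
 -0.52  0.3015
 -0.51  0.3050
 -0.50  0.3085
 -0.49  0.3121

T = 0.75;  σ√T = 0.1645
d₁ = [ln(420/480) + (0.079 − 0.047 + 0.19²/2)·0.75] / 0.1645 = [-0.1335 + 0.0375] / 0.1645 = -0.5834 ≈ -0.58
N(d₁) = N(-0.58) = 0.2810
Δ_put = e^(−qT)·(N(d₁) − 1) = 0.9654·(0.2810 − 1) = -0.6941

-0.6941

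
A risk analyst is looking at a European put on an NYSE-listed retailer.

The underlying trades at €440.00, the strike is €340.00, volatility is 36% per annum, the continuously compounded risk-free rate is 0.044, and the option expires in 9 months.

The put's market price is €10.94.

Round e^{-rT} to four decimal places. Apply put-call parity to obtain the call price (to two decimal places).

€121.99

e^(−rT) = e^(−0.044·0.75) = 0.9675
Put-call parity: C − P = S − K·e^(−rT) = 440 − 340·0.9675 = 440 − 328.9500 = 111.0500
C = P + (C − P) = 10.94 + (111.0500) = 121.9900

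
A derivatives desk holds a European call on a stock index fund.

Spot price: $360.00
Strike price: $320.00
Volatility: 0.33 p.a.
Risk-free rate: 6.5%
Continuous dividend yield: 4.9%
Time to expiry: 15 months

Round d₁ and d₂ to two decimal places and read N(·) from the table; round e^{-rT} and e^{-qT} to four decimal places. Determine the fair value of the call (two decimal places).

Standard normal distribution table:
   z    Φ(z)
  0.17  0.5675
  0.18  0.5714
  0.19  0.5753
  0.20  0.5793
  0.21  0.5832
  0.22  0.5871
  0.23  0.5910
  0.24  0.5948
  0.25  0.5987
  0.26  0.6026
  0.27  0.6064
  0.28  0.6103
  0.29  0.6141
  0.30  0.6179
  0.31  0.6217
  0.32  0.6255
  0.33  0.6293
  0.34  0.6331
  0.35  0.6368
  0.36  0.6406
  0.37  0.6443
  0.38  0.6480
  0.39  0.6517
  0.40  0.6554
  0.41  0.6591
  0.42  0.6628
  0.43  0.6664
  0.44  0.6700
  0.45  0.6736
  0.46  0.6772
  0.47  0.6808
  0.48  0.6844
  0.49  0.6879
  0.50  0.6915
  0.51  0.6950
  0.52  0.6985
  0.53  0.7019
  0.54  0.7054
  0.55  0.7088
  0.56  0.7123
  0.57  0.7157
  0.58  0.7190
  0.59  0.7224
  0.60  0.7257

$71.46

σ√T = 0.33 × 1.1180 = 0.3690
d₁ = [ln(360/320) + (0.065 − 0.049 + 0.33²/2)·1.25] / 0.3690 = [0.1178 + 0.0881] / 0.3690 = 0.5579 which rounds to 0.56
d₂ = d₁ − σ√T = 0.5579 − 0.3690 = 0.1890 which rounds to 0.19
exp(−qT) = exp(−0.049·1.25) = 0.9406;  exp(−rT) = exp(−0.065·1.25) = 0.9220
N(d₁) = N(0.56) = 0.7123;  N(d₂) = N(0.19) = 0.5753
C = 360·0.9406·0.7123 − 320·0.9220·0.5753 = 241.1962 − 169.7365 = 71.4597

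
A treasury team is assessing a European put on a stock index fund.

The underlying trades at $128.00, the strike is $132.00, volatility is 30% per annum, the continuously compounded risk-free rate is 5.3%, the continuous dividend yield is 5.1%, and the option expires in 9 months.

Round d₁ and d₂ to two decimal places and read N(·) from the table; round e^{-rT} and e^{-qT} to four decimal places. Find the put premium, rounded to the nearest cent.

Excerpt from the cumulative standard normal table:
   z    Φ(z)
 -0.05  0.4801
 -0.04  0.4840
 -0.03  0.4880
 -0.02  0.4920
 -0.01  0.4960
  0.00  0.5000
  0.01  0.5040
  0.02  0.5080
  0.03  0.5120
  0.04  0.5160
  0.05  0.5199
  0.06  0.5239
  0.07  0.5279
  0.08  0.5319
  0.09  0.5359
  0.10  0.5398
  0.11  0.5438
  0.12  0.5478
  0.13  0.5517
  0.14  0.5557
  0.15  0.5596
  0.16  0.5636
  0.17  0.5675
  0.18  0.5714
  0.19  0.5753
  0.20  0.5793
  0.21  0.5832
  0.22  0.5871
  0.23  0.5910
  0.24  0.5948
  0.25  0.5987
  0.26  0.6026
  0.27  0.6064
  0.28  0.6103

$14.84

σ√T = 0.3 × 0.8660 = 0.2598
d₁ = [ln(128/132) + (0.053 − 0.051 + ½·0.3²)·0.75] / (σ√T) = (-0.0308 + 0.0353) / 0.2598 = 0.0172 ≈ 0.02
d₂ = 0.0172 − 0.2598 = -0.2426 ≈ -0.24
e^(−qT) = e^(−0.051·0.75) = 0.9625;  e^(−rT) = e^(−0.053·0.75) = 0.9610
N(−d₂) = N(0.24) = 0.5948;  N(−d₁) = N(-0.02) = 0.4920
P = 132·0.9610·0.5948 − 128·0.9625·0.4920 = 75.4516 − 60.6144 = 14.8372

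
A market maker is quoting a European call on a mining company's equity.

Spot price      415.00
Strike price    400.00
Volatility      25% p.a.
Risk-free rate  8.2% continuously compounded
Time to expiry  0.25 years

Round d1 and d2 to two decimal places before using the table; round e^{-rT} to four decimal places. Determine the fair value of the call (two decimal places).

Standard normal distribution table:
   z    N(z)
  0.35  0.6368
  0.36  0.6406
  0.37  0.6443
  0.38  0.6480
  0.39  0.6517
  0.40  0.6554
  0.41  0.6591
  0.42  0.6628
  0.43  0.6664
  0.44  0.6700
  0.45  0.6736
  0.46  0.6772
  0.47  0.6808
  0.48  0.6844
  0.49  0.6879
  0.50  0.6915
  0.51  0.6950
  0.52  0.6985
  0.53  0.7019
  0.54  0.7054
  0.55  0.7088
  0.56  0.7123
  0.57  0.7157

33.04

σ√T = 0.25 × 0.5000 = 0.1250
ln(S/K) + (r + σ²/2)T = ln(415/400) + (0.082 + 0.25²/2)·0.25 = 0.0368 + 0.0283 = 0.0651
d₁ = 0.0651 / 0.1250 = 0.5210 ≈ 0.52
d₂ = d₁ − σ√T = 0.5210 − 0.1250 = 0.3960 ≈ 0.40
e^(−rT) = e^(−0.082·0.25) = 0.9797
C = 415·N(0.52) − 400·0.9797·N(0.40) = 415·0.6985 − 400·0.9797·0.6554 = 289.8775 − 256.8382 = 33.0393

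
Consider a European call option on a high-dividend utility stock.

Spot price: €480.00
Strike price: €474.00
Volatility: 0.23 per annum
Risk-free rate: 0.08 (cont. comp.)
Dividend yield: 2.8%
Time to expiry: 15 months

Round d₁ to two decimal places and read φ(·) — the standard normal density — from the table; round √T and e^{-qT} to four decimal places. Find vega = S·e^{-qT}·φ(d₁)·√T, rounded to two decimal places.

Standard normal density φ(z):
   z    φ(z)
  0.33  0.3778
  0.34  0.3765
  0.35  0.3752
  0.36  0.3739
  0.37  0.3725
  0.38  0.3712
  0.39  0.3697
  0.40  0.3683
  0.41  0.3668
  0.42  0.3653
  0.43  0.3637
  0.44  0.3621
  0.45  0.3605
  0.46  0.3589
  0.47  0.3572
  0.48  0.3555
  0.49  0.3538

T = 1.25;  σ√T = 0.2571
d₁ = [ln(480/474) + (0.08 − 0.028 + 0.23²/2)·1.25] / 0.2571 = [0.0126 + 0.0981] / 0.2571 = 0.4303 ≈ 0.43
√T = √1.25 = 1.1180
φ(d₁) = φ(0.43) = 0.3637
exp(−qT) = exp(−0.028·1.25) = 0.9656
vega = S·exp(−qT)·φ(d₁)·√T = 480·0.9656·0.3637·1.1180 = 188.4619

188.46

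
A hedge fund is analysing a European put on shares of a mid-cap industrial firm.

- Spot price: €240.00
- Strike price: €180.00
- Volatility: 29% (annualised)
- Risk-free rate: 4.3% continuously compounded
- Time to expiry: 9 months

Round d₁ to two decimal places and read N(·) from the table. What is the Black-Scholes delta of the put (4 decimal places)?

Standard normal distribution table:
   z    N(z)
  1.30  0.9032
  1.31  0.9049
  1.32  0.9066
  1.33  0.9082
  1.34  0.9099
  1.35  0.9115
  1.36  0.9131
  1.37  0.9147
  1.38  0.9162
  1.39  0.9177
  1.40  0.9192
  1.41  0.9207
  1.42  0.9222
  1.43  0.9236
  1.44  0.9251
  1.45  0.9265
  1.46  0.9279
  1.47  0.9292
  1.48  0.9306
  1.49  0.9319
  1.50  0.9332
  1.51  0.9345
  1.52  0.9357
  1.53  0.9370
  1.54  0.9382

σ√T = 0.29·√0.75 = 0.2511
d₁ = [ln(240/180) + (0.043 + 0.29²/2)·0.75] / 0.2511 = [0.2877 + 0.0638] / 0.2511 = 1.3995 ≈ 1.40
N(d₁) = N(1.40) = 0.9192
Δ_put = N(d₁) − 1 = 0.9192 − 1 = -0.0808

-0.0808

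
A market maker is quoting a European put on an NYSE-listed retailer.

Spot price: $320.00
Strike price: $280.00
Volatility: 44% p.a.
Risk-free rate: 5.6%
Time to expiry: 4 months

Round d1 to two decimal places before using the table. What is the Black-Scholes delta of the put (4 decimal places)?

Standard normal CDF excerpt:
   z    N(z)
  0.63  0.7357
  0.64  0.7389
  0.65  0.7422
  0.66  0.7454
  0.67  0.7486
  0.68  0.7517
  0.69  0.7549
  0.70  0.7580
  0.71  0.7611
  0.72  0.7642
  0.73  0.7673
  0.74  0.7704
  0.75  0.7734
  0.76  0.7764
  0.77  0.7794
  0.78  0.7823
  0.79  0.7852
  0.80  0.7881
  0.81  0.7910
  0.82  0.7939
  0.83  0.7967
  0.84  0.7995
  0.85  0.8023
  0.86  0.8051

σ√T = 0.44 × 0.5774 = 0.2540
d₁ = [ln(320/280) + (0.056 + ½·0.44²)·0.3333] / (σ√T) = (0.1335 + 0.0509) / 0.2540 = 0.7261 which rounds to 0.73
N(d₁) = N(0.73) = 0.7673
Δ_put = N(d₁) − 1 = 0.7673 − 1 = -0.2327

-0.2327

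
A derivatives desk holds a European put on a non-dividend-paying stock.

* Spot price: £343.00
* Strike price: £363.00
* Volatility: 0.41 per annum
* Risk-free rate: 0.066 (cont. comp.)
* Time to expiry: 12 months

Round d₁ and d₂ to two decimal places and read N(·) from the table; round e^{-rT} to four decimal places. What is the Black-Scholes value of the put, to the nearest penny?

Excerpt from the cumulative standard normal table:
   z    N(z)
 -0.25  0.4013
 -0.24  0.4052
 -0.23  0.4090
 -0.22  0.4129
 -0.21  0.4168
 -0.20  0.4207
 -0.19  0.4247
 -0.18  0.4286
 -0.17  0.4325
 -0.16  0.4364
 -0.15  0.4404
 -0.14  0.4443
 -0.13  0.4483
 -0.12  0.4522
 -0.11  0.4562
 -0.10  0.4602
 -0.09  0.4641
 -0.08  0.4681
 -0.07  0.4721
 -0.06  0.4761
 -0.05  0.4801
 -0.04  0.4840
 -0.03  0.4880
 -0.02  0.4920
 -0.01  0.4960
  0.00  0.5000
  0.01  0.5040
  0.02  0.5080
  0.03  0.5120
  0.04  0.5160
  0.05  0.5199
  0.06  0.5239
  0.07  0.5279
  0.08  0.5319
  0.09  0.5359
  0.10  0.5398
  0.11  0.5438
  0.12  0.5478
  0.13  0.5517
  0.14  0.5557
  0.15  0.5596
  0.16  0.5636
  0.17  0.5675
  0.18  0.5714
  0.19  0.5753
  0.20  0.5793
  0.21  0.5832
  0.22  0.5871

T = 1;  σ√T = 0.4100
d₁ = [ln(343/363) + (0.066 + 0.41²/2)·1] / 0.4100 = [-0.0567 + 0.1500] / 0.4100 = 0.2278 ⇒ 0.23
d₂ = d₁ − σ√T = 0.2278 − 0.4100 = -0.1822 ⇒ -0.18
exp(−rT) = exp(−0.066·1) = 0.9361
P = 363·0.9361·N(0.18) − 343·N(-0.23) = 363·0.9361·0.5714 − 343·0.4090 = 194.1642 − 140.2870 = 53.8772

£53.88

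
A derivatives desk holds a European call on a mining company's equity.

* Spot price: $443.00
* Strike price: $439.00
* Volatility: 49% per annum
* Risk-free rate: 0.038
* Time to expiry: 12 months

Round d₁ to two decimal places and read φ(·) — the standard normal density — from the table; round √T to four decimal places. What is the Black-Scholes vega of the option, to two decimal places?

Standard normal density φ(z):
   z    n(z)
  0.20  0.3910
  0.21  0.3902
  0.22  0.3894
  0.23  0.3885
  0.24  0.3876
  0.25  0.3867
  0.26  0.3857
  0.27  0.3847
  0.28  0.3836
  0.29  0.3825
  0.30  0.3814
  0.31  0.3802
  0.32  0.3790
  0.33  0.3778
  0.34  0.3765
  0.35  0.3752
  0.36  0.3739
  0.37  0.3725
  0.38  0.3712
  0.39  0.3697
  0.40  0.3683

σ√T = 0.49 × 1.0000 = 0.4900
d₁ = [ln(443/439) + (0.038 + ½·0.49²)·1] / (σ√T) = (0.0091 + 0.1580) / 0.4900 = 0.3411 → 0.34
√T = √1 = 1.0000
φ(d₁) = φ(0.34) = 0.3765
vega = S·φ(d₁)·√T = 443·0.3765·1.0000 = 166.7895
(The put has the same vega.)

166.79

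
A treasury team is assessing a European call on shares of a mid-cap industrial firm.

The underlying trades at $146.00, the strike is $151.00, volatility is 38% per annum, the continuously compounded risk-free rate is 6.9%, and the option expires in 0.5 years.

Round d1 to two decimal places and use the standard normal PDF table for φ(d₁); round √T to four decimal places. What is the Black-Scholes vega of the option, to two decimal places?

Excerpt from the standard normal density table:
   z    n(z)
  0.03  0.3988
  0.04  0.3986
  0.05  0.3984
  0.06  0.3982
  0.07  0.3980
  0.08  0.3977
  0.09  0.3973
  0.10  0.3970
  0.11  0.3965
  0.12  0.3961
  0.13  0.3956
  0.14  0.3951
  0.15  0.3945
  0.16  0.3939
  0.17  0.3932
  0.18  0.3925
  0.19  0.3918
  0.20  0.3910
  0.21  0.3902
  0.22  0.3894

σ√T = 0.38·√0.5 = 0.2687
d₁ = [ln(146/151) + (0.069 + 0.38²/2)·0.5] / 0.2687 = [-0.0337 + 0.0706] / 0.2687 = 0.1374 → 0.14
√T = √0.5 = 0.7071
φ(d₁) = φ(0.14) = 0.3951
vega = S·φ(d₁)·√T = 146·0.3951·0.7071 = 40.7888

40.79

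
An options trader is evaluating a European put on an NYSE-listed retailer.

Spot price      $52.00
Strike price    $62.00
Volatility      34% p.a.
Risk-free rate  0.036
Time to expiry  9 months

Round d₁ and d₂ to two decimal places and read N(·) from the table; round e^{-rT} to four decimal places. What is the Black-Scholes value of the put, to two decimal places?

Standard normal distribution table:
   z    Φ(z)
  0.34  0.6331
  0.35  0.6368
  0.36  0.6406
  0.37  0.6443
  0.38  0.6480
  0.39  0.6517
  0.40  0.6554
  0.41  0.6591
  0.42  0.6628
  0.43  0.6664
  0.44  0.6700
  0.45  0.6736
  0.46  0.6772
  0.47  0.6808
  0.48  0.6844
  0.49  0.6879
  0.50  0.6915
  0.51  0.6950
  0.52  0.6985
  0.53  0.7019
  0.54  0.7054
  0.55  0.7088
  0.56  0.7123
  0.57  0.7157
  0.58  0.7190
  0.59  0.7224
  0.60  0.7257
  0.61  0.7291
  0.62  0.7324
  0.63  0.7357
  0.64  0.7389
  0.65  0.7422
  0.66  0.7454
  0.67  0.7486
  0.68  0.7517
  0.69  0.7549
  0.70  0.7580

σ√T = 0.34·√0.75 = 0.2944
d₁ = [ln(52/62) + (0.036 + ½·0.34²)·0.75] / (σ√T) = (-0.1759 + 0.0704) / 0.2944 = -0.3584 → -0.36
d₂ = -0.3584 − 0.2944 = -0.6529 → -0.65
exp(−rT) = exp(−0.036·0.75) = 0.9734
N(−d₂) = N(0.65) = 0.7422;  N(−d₁) = N(0.36) = 0.6406
P = 62·0.9734·0.7422 − 52·0.6406 = 44.7924 − 33.3112 = 11.4812

$11.48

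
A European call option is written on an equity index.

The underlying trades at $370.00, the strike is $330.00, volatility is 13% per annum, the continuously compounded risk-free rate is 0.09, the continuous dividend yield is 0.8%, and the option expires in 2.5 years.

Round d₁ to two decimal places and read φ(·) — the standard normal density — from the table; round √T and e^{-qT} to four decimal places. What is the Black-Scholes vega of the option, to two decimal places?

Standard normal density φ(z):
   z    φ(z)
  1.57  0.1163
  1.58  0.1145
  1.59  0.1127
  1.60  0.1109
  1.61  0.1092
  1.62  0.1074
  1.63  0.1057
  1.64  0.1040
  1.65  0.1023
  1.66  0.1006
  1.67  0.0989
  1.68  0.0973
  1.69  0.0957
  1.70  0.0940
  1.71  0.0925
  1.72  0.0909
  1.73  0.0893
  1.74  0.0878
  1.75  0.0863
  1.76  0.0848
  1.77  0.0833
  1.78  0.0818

T = 2.5;  σ√T = 0.2055
ln(S/K) + (r − q + σ²/2)T = ln(370/330) + (0.09 − 0.008 + 0.13²/2)·2.5 = 0.1144 + 0.2261 = 0.3405
d₁ = 0.3405 / 0.2055 = 1.6567 ⇒ 1.66
√T = √2.5 = 1.5811
φ(d₁) = φ(1.66) = 0.1006
e^(−qT) = e^(−0.008·2.5) = 0.9802
vega = S·e^(−qT)·φ(d₁)·√T = 370·0.9802·0.1006·1.5811 = 57.6864

57.69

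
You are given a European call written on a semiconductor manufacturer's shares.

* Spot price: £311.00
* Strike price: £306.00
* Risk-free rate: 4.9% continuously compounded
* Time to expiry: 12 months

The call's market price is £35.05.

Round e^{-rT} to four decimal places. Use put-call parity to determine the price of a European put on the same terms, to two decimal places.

£15.42

exp(−rT) = exp(−0.049·1) = 0.9522
Put-call parity: C − P = S − K·e^(−rT) = 311 − 306·0.9522 = 311 − 291.3732 = 19.6268
P = C − (C − P) = 35.05 − (19.6268) = 15.4232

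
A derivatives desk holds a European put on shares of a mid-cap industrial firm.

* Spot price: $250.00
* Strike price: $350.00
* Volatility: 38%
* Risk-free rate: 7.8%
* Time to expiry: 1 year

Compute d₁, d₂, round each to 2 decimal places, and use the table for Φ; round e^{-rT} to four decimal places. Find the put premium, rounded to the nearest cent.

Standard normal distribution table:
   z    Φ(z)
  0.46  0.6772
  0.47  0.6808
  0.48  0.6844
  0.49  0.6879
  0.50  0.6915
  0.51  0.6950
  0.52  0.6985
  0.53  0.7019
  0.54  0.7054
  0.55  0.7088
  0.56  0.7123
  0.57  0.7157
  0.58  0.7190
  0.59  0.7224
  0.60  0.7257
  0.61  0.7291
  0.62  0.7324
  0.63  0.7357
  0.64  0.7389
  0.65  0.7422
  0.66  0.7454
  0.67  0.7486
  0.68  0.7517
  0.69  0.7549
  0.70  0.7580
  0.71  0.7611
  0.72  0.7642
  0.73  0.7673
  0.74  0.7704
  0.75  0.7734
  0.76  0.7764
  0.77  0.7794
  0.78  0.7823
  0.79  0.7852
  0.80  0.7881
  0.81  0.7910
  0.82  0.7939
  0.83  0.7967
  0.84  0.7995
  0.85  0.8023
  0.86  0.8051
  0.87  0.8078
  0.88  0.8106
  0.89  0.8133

$89.55

T = 1;  σ√T = 0.3800
d₁ = [ln(250/350) + (0.078 + ½·0.38²)·1] / (σ√T) = (-0.3365 + 0.1502) / 0.3800 = -0.4902 → -0.49
d₂ = -0.4902 − 0.3800 = -0.8702 → -0.87
e^(−rT) = e^(−0.078·1) = 0.9250
P = 350·0.9250·N(0.87) − 250·N(0.49) = 350·0.9250·0.8078 − 250·0.6879 = 261.5252 − 171.9750 = 89.5502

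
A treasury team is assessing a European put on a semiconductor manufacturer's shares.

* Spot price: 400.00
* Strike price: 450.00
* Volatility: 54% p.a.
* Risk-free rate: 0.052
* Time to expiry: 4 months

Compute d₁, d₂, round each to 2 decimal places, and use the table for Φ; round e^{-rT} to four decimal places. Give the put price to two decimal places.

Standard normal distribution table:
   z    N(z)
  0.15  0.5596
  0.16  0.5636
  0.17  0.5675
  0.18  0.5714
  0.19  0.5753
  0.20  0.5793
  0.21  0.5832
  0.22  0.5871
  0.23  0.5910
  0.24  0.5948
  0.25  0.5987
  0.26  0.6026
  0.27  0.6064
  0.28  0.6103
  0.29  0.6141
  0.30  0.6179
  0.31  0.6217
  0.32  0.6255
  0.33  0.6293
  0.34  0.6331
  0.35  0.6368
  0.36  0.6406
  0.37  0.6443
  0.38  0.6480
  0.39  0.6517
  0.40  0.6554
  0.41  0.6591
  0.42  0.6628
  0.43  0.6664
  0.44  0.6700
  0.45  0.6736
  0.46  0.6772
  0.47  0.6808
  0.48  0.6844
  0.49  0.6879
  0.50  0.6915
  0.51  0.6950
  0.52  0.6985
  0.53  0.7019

σ√T = 0.54·√0.3333 = 0.3118
d₁ = [ln(400/450) + (0.052 + 0.54²/2)·0.3333] / 0.3118 = [-0.1178 + 0.0659] / 0.3118 = -0.1663 which rounds to -0.17
d₂ = d₁ − σ√T = -0.1663 − 0.3118 = -0.4781 which rounds to -0.48
e^(−rT) = e^(−0.052·0.3333) = 0.9828
N(−d₂) = N(0.48) = 0.6844;  N(−d₁) = N(0.17) = 0.5675
P = 450·0.9828·0.6844 − 400·0.5675 = 302.6827 − 227.0000 = 75.6827

75.68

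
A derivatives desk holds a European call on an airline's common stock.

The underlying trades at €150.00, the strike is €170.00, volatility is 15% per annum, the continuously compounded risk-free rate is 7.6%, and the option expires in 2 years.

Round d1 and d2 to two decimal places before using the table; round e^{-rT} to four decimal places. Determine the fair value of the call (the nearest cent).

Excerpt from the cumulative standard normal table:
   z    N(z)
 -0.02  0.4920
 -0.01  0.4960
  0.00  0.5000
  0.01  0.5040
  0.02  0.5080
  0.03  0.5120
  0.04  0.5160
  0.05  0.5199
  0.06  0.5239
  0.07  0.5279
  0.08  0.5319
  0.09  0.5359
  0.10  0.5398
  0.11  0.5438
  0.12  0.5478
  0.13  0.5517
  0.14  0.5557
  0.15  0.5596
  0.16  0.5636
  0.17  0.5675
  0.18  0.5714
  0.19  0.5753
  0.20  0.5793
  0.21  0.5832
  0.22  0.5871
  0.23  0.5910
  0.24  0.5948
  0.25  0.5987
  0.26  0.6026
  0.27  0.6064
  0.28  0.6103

T = 2;  σ√T = 0.2121
d₁ = [ln(150/170) + (0.076 + 0.15²/2)·2] / 0.2121 = [-0.1252 + 0.1745] / 0.2121 = 0.2326 ≈ 0.23
d₂ = d₁ − σ√T = 0.2326 − 0.2121 = 0.0204 ≈ 0.02
exp(−rT) = exp(−0.076·2) = 0.8590
N(d₁) = N(0.23) = 0.5910;  N(d₂) = N(0.02) = 0.5080
C = 150·0.5910 − 170·0.8590·0.5080 = 88.6500 − 74.1832 = 14.4668

€14.47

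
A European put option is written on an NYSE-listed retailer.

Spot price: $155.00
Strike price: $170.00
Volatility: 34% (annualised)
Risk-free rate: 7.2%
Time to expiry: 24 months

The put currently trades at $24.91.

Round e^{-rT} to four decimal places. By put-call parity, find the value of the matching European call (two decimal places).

$32.71

e^(−rT) = e^(−0.072·2) = 0.8659
Put-call parity: C − P = S − K·e^(−rT) = 155 − 170·0.8659 = 155 − 147.2030 = 7.7970
C = P + (C − P) = 24.91 + (7.7970) = 32.7070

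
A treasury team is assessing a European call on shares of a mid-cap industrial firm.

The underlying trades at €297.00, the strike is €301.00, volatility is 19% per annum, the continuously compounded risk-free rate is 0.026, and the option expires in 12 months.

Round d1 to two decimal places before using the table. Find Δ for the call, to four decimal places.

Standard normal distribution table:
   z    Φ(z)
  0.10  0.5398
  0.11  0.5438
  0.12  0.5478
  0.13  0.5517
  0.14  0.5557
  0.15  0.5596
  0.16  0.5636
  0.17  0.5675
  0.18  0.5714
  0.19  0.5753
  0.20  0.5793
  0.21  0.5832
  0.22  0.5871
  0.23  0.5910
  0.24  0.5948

0.5636

σ√T = 0.19 × 1.0000 = 0.1900
d₁ = [ln(297/301) + (0.026 + ½·0.19²)·1] / (σ√T) = (-0.0134 + 0.0440) / 0.1900 = 0.1614 ≈ 0.16
N(d₁) = N(0.16) = 0.5636
Δ_call = N(d₁) = 0.5636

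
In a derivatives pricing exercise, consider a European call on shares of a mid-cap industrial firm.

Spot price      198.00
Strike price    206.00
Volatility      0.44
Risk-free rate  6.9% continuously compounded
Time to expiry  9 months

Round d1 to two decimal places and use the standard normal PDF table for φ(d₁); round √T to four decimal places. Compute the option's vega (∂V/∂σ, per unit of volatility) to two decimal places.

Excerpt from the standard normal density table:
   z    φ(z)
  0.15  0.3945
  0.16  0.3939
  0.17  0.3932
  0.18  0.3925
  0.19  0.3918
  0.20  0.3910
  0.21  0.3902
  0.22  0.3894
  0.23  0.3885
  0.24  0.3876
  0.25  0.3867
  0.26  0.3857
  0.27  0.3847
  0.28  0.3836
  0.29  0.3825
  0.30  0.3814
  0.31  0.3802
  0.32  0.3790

T = 0.75;  σ√T = 0.3811
ln(S/K) + (r + σ²/2)T = ln(198/206) + (0.069 + 0.44²/2)·0.75 = -0.0396 + 0.1244 = 0.0847
d₁ = 0.0847 / 0.3811 = 0.2224 → 0.22
√T = √0.75 = 0.8660
φ(d₁) = φ(0.22) = 0.3894
vega = S·φ(d₁)·√T = 198·0.3894·0.8660 = 66.7696

66.77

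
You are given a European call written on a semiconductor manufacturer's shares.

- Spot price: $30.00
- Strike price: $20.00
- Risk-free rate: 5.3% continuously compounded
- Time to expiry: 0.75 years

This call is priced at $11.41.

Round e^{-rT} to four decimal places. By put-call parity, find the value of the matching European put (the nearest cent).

e^(−rT) = e^(−0.053·0.75) = 0.9610
Put-call parity: C − P = S − K·e^(−rT) = 30 − 20·0.9610 = 30 − 19.2200 = 10.7800
P = C − (C − P) = 11.41 − (10.7800) = 0.6300

$0.63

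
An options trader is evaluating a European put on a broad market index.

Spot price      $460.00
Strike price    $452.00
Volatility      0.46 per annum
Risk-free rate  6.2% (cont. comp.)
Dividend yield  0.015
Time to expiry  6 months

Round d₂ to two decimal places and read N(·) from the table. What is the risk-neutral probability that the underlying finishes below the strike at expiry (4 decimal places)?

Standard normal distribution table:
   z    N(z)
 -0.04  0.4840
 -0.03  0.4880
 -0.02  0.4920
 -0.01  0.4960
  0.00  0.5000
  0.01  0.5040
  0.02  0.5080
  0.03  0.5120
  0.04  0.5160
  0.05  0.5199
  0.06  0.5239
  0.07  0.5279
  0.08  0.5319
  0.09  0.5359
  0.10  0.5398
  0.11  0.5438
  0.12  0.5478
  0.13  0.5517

0.5160

σ√T = 0.46 × 0.7071 = 0.3253
d₁ = [ln(460/452) + (0.062 − 0.015 + ½·0.46²)·0.5] / (σ√T) = (0.0175 + 0.0764) / 0.3253 = 0.2888 ⇒ 0.29
d₂ = 0.2888 − 0.3253 = -0.0364 ⇒ -0.04
Pr(exercise) under Q = N(−d₂) = N(0.04) = 0.5160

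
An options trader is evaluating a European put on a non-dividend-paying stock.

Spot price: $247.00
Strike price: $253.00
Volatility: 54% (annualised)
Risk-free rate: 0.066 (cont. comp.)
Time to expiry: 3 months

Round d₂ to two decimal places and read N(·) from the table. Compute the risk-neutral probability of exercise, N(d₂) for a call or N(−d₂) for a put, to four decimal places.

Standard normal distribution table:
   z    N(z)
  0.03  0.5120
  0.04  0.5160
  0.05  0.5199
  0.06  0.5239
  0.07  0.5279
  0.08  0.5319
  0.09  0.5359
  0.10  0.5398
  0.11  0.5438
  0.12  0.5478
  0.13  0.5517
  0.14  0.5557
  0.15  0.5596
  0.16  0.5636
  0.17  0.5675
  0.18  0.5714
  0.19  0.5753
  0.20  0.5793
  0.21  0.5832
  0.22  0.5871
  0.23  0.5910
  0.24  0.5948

0.5636

T = 0.25;  σ√T = 0.2700
ln(S/K) + (r + σ²/2)T = ln(247/253) + (0.066 + 0.54²/2)·0.25 = -0.0240 + 0.0530 = 0.0289
d₁ = 0.0289 / 0.2700 = 0.1072 which rounds to 0.11
d₂ = d₁ − σ√T = 0.1072 − 0.2700 = -0.1628 which rounds to -0.16
Risk-neutral Pr[S_T < K] = N(−d₂) = N(0.16) = 0.5636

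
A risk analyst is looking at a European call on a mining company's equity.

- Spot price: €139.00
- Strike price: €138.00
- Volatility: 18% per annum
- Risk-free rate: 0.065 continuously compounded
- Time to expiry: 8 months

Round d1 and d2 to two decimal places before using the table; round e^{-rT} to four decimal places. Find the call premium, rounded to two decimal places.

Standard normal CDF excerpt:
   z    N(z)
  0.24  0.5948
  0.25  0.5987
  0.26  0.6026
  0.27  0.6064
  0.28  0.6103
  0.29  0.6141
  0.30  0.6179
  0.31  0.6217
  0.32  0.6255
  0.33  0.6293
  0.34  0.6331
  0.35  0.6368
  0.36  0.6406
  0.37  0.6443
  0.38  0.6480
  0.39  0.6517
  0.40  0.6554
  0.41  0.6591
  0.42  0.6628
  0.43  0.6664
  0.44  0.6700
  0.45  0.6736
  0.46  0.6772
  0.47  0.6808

T = 0.6667;  σ√T = 0.1470
d₁ = [ln(139/138) + (0.065 + 0.18²/2)·0.6667] / 0.1470 = [0.0072 + 0.0541] / 0.1470 = 0.4175 ≈ 0.42
d₂ = d₁ − σ√T = 0.4175 − 0.1470 = 0.2705 ≈ 0.27
e^(−rT) = e^(−0.065·0.6667) = 0.9576
N(d₁) = N(0.42) = 0.6628;  N(d₂) = N(0.27) = 0.6064
C = 139·0.6628 − 138·0.9576·0.6064 = 92.1292 − 80.1350 = 11.9942

€11.99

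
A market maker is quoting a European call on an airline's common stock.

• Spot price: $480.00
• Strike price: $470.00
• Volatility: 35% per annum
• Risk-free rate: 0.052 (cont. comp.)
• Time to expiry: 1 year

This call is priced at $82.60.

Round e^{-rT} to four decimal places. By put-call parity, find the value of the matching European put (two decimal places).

e^(−rT) = e^(−0.052·1) = 0.9493
Put-call parity: C − P = S − K·e^(−rT) = 480 − 470·0.9493 = 480 − 446.1710 = 33.8290
P = C − (C − P) = 82.60 − (33.8290) = 48.7710

$48.77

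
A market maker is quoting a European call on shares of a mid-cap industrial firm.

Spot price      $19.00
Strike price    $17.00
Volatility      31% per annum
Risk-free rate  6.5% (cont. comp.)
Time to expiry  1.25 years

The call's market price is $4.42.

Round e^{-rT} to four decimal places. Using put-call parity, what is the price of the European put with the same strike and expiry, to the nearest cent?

e^(−rT) = e^(−0.065·1.25) = 0.9220
Put-call parity: C − P = S − K·e^(−rT) = 19 − 17·0.9220 = 19 − 15.6740 = 3.3260
P = C − (C − P) = 4.42 − (3.3260) = 1.0940

$1.09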